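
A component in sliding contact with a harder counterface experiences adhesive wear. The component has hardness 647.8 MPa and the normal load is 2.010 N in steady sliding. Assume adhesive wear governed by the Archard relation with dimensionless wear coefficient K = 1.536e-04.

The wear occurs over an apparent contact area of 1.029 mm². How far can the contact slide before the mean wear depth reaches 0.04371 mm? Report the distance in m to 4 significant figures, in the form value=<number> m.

The intermediates are shown rounded — all working math maintains full precision. Rounded once at the end to 4 significant figures.
Hardness H = 647.8 MPa = 6.478e+08 Pa.
Contact area A = 1.029 mm² = 1.029e-06 m².
Depth limit h_lim = 0.04371 mm = 4.371e-05 m.
SI base units throughout: W = 2.010 N, H = 6.478e+08 Pa, K = 1.536e-04.
Permissible volume V_lim = h_lim·A = 4.371e-05 · 1.029e-06 = 4.498e-11 m³.
Life L = V_lim·H/(K·W) = 4.498e-11 · 6.478e+08 / (1.536e-04 · 2.010) = 94.37 m.

value=94.37 m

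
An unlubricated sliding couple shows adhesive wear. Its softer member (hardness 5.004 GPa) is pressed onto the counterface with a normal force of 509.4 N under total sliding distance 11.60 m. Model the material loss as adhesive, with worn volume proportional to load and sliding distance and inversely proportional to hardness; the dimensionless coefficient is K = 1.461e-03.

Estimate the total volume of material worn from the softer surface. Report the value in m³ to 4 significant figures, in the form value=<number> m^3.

value=1.725e-09 m^3

All arithmetic holds full float precision — intermediate values are shown rounded. Rounded just once: four significant figures.
Hardness H = 5.004 GPa = 5.004e+09 Pa.
Collected in SI base units: W = 509.4 N, H = 5.004e+09 Pa, K = 1.461e-03.
The Archard volume V = K·W·L/H = 1.461e-03 · 509.4 · 11.60 / 5.004e+09 = 1.725e-09 m³.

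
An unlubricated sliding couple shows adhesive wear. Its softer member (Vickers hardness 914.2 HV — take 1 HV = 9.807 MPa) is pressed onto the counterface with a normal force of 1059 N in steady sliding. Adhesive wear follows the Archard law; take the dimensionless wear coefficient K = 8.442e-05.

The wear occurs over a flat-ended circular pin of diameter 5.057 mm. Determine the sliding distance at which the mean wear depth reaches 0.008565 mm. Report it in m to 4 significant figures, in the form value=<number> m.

value=17.25 m

The intermediates are displayed rounded. All working math holds full precision; a single final rounding to 4 significant figures.
Convert: Hardness H = 914.2 HV × 9.807 MPa/HV = 8966 MPa = 8.966e+09 Pa.
Convert: Pin diameter d = 5.057 mm = 0.005057 m. Contact area A = π·d²/4 = π·(0.005057 m)²/4 = 2.009e-05 m².
Convert: Depth limit h_lim = 0.008565 mm = 8.565e-06 m.
In SI base units, W = 1059 N, H = 8.966e+09 Pa, K = 8.442e-05.
Permissible volume V_lim = h_lim·A = 8.565e-06 · 2.009e-05 = 1.720e-10 m³.
Inverting, life L = V_lim·H/(K·W) = 1.720e-10 · 8.966e+09 / (8.442e-05 · 1059) = 17.25 m.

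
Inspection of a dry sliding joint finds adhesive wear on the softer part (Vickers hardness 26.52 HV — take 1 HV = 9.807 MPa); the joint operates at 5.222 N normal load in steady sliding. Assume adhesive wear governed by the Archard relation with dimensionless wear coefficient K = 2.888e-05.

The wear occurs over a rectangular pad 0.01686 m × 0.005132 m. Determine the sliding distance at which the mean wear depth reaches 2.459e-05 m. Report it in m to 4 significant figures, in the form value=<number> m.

All arithmetic holds full float precision; printed values are rounded — a single final rounding to 4 significant digits.
Convert: Hardness H = 26.52 HV × 9.807 MPa/HV = 260.1 MPa = 2.601e+08 Pa.
Convert: Contact area A = 0.01686 m × 0.005132 m = 8.653e-05 m².
Restated in SI base units: W = 5.222 N, H = 2.601e+08 Pa, K = 2.888e-05.
Wearable volume V_lim = h_lim·A = 2.459e-05 · 8.653e-05 = 2.128e-09 m³.
Life L = V_lim·H/(K·W) = 2.128e-09 · 2.601e+08 / (2.888e-05 · 5.222) = 3669 m.

value=3669 m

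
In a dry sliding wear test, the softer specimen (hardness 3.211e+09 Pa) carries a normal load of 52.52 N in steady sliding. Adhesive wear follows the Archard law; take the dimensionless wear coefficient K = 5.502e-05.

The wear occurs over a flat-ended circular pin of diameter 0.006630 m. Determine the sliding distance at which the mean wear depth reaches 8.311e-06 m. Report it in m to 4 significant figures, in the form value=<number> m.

All working math carries exact precision. The intermediates are printed rounded; one final rounding: 4 significant figures.
Contact area A = π·d²/4 = π·(0.006630 m)²/4 = 3.452e-05 m².
SI base units throughout: W = 52.52 N, H = 3.211e+09 Pa, K = 5.502e-05.
Limit volume V_lim = h_lim·A = 8.311e-06 · 3.452e-05 = 2.869e-10 m³.
Sliding life L = V_lim·H/(K·W) = 2.869e-10 · 3.211e+09 / (5.502e-05 · 52.52) = 318.8 m.

value=318.8 m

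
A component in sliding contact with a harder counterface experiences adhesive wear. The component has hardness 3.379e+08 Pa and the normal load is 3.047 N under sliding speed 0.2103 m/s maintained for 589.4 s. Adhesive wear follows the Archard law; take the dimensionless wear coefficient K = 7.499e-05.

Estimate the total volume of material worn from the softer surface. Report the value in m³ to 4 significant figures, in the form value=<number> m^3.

All arithmetic holds exact precision; the intermediates appear rounded. Rounded once at the end: four significant digits.
Convert: Distance L = v·t = 0.2103 m/s × 589.4 s = 124.0 m.
Expressed in SI base units: W = 3.047 N, H = 3.379e+08 Pa, K = 7.499e-05.
Apply Archard: V = K·W·L/H = 7.499e-05 · 3.047 · 124.0 / 3.379e+08 = 8.382e-11 m³.

value=8.382e-11 m^3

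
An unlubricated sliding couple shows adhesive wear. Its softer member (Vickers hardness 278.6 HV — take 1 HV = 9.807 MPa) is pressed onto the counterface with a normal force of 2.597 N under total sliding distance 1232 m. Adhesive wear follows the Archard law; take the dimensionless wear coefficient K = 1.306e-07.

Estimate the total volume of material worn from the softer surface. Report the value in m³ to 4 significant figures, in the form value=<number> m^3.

value=1.529e-13 m^3

Quoted intermediates are rounded — every step holds exact precision. Rounded just once, at four significant figures.
Convert: Hardness H = 278.6 HV × 9.807 MPa/HV = 2732 MPa = 2.732e+09 Pa.
Collected in SI base units: W = 2.597 N, H = 2.732e+09 Pa, K = 1.306e-07.
Worn volume V = K·W·L/H = 1.306e-07 · 2.597 · 1232 / 2.732e+09 = 1.529e-13 m³.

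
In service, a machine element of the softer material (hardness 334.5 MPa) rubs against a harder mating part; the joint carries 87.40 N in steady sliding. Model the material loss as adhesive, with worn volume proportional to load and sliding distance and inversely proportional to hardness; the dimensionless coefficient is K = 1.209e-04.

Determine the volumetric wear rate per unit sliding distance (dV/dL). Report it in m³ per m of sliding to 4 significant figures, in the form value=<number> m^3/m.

value=3.159e-11 m^3/m

Each operation maintains full precision — intermediates are shown rounded — rounded just once to 4 significant digits.
Hardness H = 334.5 MPa = 3.345e+08 Pa.
Restated in SI base units: W = 87.40 N, H = 3.345e+08 Pa, K = 1.209e-04.
Volumetric rate dV/dL = K·W/H — distance-free: 1.209e-04 · 87.40 / 3.345e+08 = 3.159e-11 m³/m.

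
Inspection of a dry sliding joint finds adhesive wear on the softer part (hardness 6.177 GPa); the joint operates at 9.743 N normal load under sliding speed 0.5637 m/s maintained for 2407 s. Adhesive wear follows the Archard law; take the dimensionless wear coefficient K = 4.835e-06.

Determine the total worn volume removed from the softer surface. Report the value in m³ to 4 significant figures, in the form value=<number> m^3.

Intermediate values are displayed rounded; each operation holds exact precision, and one last rounding to 4 significant digits.
Convert: Distance covered L = v·t = 0.5637 m/s × 2407 s = 1357 m.
Convert: Hardness H = 6.177 GPa = 6.177e+09 Pa.
Restated in SI base units: W = 9.743 N, H = 6.177e+09 Pa, K = 4.835e-06.
Archard volume V = K·W·L/H = 4.835e-06 · 9.743 · 1357 / 6.177e+09 = 1.035e-11 m³.

value=1.035e-11 m^3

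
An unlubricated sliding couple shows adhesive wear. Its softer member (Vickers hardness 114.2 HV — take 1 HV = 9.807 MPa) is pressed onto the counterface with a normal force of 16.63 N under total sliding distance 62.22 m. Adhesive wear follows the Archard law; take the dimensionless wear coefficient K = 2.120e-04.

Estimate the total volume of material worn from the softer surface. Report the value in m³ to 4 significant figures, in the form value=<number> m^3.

All working math maintains exact precision; quoted intermediates are rounded, and a lone final rounding to 4 significant digits.
Convert: Hardness H = 114.2 HV × 9.807 MPa/HV = 1120 MPa = 1.120e+09 Pa.
Collected in SI base units: W = 16.63 N, H = 1.120e+09 Pa, K = 2.120e-04.
Archard volume V = K·W·L/H = 2.120e-04 · 16.63 · 62.22 / 1.120e+09 = 1.959e-10 m³.

value=1.959e-10 m^3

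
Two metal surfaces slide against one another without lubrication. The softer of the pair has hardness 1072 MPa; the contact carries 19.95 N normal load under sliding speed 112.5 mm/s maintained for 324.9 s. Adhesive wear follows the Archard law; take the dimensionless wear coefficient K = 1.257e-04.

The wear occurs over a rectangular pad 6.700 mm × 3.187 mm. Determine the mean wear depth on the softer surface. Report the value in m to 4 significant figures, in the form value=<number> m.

value=4.004e-06 m

Displayed values are rounded, and the computation keeps full float precision — rounded just once: 4 significant figures.
Convert: Sliding speed v = 112.5 mm/s = 0.1125 m/s. The distance L = v·t = 0.1125 m/s × 324.9 s = 36.55 m.
Convert: Hardness H = 1072 MPa = 1.072e+09 Pa.
Convert: Pad sides 6.700 mm × 3.187 mm = 0.006700 m × 0.003187 m. Contact area A = 0.006700 m × 0.003187 m = 2.135e-05 m².
In SI base units, W = 19.95 N, H = 1.072e+09 Pa, K = 1.257e-04.
The Archard volume V = K·W·L/H = 1.257e-04 · 19.95 · 36.55 / 1.072e+09 = 8.550e-11 m³.
Wear depth h = V/A = 8.550e-11 / 2.135e-05 = 4.004e-06 m.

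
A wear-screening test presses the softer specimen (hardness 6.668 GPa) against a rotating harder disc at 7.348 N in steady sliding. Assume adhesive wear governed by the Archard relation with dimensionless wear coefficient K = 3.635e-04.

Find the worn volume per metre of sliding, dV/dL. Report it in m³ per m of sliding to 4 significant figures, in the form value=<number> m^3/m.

value=4.006e-13 m^3/m

Shown intermediates are rounded; each operation keeps full precision; a single final rounding, at 4 significant figures.
Hardness H = 6.668 GPa = 6.668e+09 Pa.
Working in SI base units: W = 7.348 N, H = 6.668e+09 Pa, K = 3.635e-04.
The wear rate dV/dL = K·W/H (independent of L): 3.635e-04 · 7.348 / 6.668e+09 = 4.006e-13 m³/m.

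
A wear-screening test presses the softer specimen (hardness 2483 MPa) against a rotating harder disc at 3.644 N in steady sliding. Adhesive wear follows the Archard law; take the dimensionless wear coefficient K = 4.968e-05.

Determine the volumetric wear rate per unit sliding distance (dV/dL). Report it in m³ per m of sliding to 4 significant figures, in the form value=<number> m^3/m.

value=7.291e-14 m^3/m

The algebra holds exact precision. Quoted intermediates are rounded. Rounded once at the end: 4 significant digits.
Hardness H = 2483 MPa = 2.483e+09 Pa.
In SI base units: W = 3.644 N, H = 2.483e+09 Pa, K = 4.968e-05.
Volumetric rate dV/dL = K·W/H: 4.968e-05 · 3.644 / 2.483e+09 = 7.291e-14 m³/m.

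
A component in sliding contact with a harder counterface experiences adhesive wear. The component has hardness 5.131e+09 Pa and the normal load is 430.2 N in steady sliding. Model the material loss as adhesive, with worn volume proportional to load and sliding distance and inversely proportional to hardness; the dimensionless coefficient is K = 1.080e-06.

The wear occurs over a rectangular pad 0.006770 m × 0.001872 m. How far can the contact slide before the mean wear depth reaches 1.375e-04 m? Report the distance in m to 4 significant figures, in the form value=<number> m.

value=1.924e+04 m

Displayed values are rounded — all working math keeps exact precision. Rounded once at the end to 4 significant digits.
Contact area A = 0.006770 m × 0.001872 m = 1.267e-05 m².
As SI base values: W = 430.2 N, H = 5.131e+09 Pa, K = 1.080e-06.
At the depth limit, V_lim = h_lim·A = 1.375e-04 · 1.267e-05 = 1.743e-09 m³.
Thus life L = V_lim·H/(K·W) = 1.743e-09 · 5.131e+09 / (1.080e-06 · 430.2) = 1.924e+04 m.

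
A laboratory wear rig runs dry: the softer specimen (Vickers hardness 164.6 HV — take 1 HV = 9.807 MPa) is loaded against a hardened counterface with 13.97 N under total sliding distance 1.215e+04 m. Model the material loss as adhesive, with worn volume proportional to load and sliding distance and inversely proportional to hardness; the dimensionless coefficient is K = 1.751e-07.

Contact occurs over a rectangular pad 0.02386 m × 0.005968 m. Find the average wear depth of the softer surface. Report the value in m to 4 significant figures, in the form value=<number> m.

value=1.293e-07 m

Each operation keeps exact precision. Intermediates are displayed rounded — rounded once at the end, at 4 significant digits.
Convert: Hardness H = 164.6 HV × 9.807 MPa/HV = 1614 MPa = 1.614e+09 Pa.
Convert: Contact area A = 0.02386 m × 0.005968 m = 1.424e-04 m².
Working in SI base units: W = 13.97 N, H = 1.614e+09 Pa, K = 1.751e-07.
Worn volume V = K·W·L/H = 1.751e-07 · 13.97 · 1.215e+04 / 1.614e+09 = 1.841e-11 m³.
Mean wear depth h = V/A = 1.841e-11 / 1.424e-04 = 1.293e-07 m.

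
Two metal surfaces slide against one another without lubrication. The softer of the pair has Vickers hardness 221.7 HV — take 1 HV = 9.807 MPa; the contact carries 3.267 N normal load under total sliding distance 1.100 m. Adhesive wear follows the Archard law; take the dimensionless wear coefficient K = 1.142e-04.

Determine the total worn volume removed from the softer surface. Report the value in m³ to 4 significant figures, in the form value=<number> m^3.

Intermediates are displayed rounded. All arithmetic holds exact precision — a single final rounding to four significant digits.
Convert: Hardness H = 221.7 HV × 9.807 MPa/HV = 2174 MPa = 2.174e+09 Pa.
Working in SI base units: W = 3.267 N, H = 2.174e+09 Pa, K = 1.142e-04.
Worn volume V = K·W·L/H = 1.142e-04 · 3.267 · 1.100 / 2.174e+09 = 1.888e-13 m³.

value=1.888e-13 m^3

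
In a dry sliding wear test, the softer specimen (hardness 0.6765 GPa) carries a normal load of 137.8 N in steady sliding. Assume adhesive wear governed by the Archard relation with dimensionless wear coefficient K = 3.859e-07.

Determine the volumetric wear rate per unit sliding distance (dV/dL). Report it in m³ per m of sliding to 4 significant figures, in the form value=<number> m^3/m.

The algebra holds full float precision — intermediates are printed rounded — a lone final rounding to four significant figures.
Convert: Hardness H = 0.6765 GPa = 6.765e+08 Pa.
As SI base values: W = 137.8 N, H = 6.765e+08 Pa, K = 3.859e-07.
Volumetric rate dV/dL = K·W/H: 3.859e-07 · 137.8 / 6.765e+08 = 7.861e-14 m³/m.

value=7.861e-14 m^3/m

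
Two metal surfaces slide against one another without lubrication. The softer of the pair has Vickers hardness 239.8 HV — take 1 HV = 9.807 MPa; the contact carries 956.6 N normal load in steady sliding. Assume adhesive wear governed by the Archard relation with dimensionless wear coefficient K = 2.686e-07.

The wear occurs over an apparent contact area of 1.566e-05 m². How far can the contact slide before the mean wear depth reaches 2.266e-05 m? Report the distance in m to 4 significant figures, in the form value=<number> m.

value=3248 m

The intermediates appear rounded, and all arithmetic runs at full precision, and one last rounding, at four significant digits.
Hardness H = 239.8 HV × 9.807 MPa/HV = 2352 MPa = 2.352e+09 Pa.
In SI base units, W = 956.6 N, H = 2.352e+09 Pa, K = 2.686e-07.
Permissible volume V_lim = h_lim·A = 2.266e-05 · 1.566e-05 = 3.549e-10 m³.
Thus life L = V_lim·H/(K·W) = 3.549e-10 · 2.352e+09 / (2.686e-07 · 956.6) = 3248 m.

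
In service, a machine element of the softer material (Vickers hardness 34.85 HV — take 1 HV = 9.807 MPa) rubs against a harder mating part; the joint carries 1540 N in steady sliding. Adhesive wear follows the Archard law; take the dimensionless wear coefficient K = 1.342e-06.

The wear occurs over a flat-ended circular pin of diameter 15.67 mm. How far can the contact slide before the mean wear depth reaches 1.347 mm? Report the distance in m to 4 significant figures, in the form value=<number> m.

value=4.296e+04 m

All working math runs at full float precision, and intermediates are displayed rounded; a lone final rounding, at 4 significant digits.
Convert: Hardness H = 34.85 HV × 9.807 MPa/HV = 341.8 MPa = 3.418e+08 Pa.
Convert: Pin diameter d = 15.67 mm = 0.01567 m. Contact area A = π·d²/4 = π·(0.01567 m)²/4 = 1.929e-04 m².
Convert: Depth limit h_lim = 1.347 mm = 0.001347 m.
Expressed in SI base units: W = 1540 N, H = 3.418e+08 Pa, K = 1.342e-06.
Volume at the limit: V_lim = h_lim·A = 0.001347 · 1.929e-04 = 2.598e-07 m³.
Sliding life L = V_lim·H/(K·W) = 2.598e-07 · 3.418e+08 / (1.342e-06 · 1540) = 4.296e+04 m.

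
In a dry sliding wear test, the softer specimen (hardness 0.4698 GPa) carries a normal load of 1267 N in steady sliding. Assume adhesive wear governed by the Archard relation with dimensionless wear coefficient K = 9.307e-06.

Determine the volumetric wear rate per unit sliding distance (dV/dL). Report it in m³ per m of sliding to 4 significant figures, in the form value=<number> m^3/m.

Intermediates appear rounded — the computation maintains exact precision, and a lone final rounding to four significant figures.
Hardness H = 0.4698 GPa = 4.698e+08 Pa.
Working in SI base units: W = 1267 N, H = 4.698e+08 Pa, K = 9.307e-06.
Rate of wear dV/dL = K·W/H, per unit distance: 9.307e-06 · 1267 / 4.698e+08 = 2.510e-11 m³/m.

value=2.510e-11 m^3/m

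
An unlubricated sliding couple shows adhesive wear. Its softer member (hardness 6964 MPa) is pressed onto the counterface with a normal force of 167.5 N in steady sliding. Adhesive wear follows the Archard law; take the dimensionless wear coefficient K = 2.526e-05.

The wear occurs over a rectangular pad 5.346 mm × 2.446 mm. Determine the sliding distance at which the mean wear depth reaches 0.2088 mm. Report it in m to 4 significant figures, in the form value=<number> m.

Every step carries full float precision — intermediates are shown rounded, and a single final rounding, at four significant figures.
Hardness H = 6964 MPa = 6.964e+09 Pa.
Pad sides 5.346 mm × 2.446 mm = 0.005346 m × 0.002446 m. Contact area A = 0.005346 m × 0.002446 m = 1.308e-05 m².
Depth limit h_lim = 0.2088 mm = 2.088e-04 m.
As SI base values: W = 167.5 N, H = 6.964e+09 Pa, K = 2.526e-05.
Limit volume V_lim = h_lim·A = 2.088e-04 · 1.308e-05 = 2.730e-09 m³.
Inverting, life L = V_lim·H/(K·W) = 2.730e-09 · 6.964e+09 / (2.526e-05 · 167.5) = 4494 m.

value=4494 m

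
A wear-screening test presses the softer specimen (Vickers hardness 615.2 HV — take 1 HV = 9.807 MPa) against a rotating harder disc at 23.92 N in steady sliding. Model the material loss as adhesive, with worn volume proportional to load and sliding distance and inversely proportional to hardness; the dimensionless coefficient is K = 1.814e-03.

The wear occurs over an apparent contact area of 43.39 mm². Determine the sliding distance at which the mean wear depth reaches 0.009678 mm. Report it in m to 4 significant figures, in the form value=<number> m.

value=58.39 m

The intermediates appear rounded. Every step holds full float precision — a lone final rounding: 4 significant digits.
Hardness H = 615.2 HV × 9.807 MPa/HV = 6033 MPa = 6.033e+09 Pa.
Contact area A = 43.39 mm² = 4.339e-05 m².
Depth limit h_lim = 0.009678 mm = 9.678e-06 m.
Expressed in SI base units: W = 23.92 N, H = 6.033e+09 Pa, K = 1.814e-03.
At the depth limit, V_lim = h_lim·A = 9.678e-06 · 4.339e-05 = 4.199e-10 m³.
Sliding life L = V_lim·H/(K·W) = 4.199e-10 · 6.033e+09 / (1.814e-03 · 23.92) = 58.39 m.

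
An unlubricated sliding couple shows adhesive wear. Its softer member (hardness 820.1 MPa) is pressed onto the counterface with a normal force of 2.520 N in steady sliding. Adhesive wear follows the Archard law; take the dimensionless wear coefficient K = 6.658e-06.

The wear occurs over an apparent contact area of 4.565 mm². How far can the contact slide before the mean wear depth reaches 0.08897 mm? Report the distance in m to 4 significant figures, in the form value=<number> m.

The computation keeps exact precision — quoted intermediates are rounded — one final rounding to 4 significant digits.
Convert: Hardness H = 820.1 MPa = 8.201e+08 Pa.
Convert: Contact area A = 4.565 mm² = 4.565e-06 m².
Convert: Depth limit h_lim = 0.08897 mm = 8.897e-05 m.
Collected in SI base units: W = 2.520 N, H = 8.201e+08 Pa, K = 6.658e-06.
Wearable volume V_lim = h_lim·A = 8.897e-05 · 4.565e-06 = 4.061e-10 m³.
Inverting, life L = V_lim·H/(K·W) = 4.061e-10 · 8.201e+08 / (6.658e-06 · 2.520) = 1.985e+04 m.

value=1.985e+04 m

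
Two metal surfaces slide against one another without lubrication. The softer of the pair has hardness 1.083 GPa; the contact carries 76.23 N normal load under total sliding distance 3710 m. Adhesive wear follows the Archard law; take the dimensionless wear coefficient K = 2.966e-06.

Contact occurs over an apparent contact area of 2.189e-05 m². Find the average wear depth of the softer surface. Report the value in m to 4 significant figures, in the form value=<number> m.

value=3.538e-05 m

The intermediates are displayed rounded; every step maintains exact precision, and a lone final rounding to 4 significant digits.
Hardness H = 1.083 GPa = 1.083e+09 Pa.
Expressed in SI base units: W = 76.23 N, H = 1.083e+09 Pa, K = 2.966e-06.
Wear volume V = K·W·L/H = 2.966e-06 · 76.23 · 3710 / 1.083e+09 = 7.745e-10 m³.
Mean depth h = V/A = 7.745e-10 / 2.189e-05 = 3.538e-05 m.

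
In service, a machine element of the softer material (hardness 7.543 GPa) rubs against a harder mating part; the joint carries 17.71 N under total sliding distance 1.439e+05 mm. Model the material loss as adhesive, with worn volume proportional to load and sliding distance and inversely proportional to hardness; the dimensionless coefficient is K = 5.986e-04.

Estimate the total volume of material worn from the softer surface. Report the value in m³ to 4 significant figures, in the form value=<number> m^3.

value=2.022e-10 m^3

Each operation holds full float precision. Intermediate values are shown rounded, and a single final rounding: 4 significant figures.
Sliding distance L = 1.439e+05 mm = 143.9 m.
Hardness H = 7.543 GPa = 7.543e+09 Pa.
In SI base units, W = 17.71 N, H = 7.543e+09 Pa, K = 5.986e-04.
Worn volume V = K·W·L/H = 5.986e-04 · 17.71 · 143.9 / 7.543e+09 = 2.022e-10 m³.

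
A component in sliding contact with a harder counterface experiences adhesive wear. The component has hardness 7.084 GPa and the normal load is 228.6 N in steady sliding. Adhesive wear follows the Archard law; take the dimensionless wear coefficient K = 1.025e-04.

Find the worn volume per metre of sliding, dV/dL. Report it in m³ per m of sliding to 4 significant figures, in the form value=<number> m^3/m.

value=3.308e-12 m^3/m

All arithmetic keeps full float precision; intermediates are printed rounded — one final rounding, at four significant digits.
Convert: Hardness H = 7.084 GPa = 7.084e+09 Pa.
SI base units throughout: W = 228.6 N, H = 7.084e+09 Pa, K = 1.025e-04.
Sliding wear rate dV/dL = K·W/H (independent of L): 1.025e-04 · 228.6 / 7.084e+09 = 3.308e-12 m³/m.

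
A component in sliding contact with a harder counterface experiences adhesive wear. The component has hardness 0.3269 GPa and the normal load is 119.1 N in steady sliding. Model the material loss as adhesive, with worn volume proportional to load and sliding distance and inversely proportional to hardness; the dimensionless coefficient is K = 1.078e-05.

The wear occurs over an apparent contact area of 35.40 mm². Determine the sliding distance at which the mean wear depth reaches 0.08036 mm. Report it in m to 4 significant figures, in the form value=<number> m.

value=724.3 m

All working math carries full precision. Intermediates are displayed rounded — rounded once at the end to 4 significant figures.
Convert: Hardness H = 0.3269 GPa = 3.269e+08 Pa.
Convert: Contact area A = 35.40 mm² = 3.540e-05 m².
Convert: Depth limit h_lim = 0.08036 mm = 8.036e-05 m.
In SI base units, W = 119.1 N, H = 3.269e+08 Pa, K = 1.078e-05.
Limit volume V_lim = h_lim·A = 8.036e-05 · 3.540e-05 = 2.845e-09 m³.
Sliding life L = V_lim·H/(K·W) = 2.845e-09 · 3.269e+08 / (1.078e-05 · 119.1) = 724.3 m.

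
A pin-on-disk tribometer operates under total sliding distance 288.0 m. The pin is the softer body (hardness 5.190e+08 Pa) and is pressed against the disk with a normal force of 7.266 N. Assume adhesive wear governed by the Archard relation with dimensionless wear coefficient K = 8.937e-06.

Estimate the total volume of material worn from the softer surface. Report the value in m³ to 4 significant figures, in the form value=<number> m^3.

Intermediates are shown rounded, and the computation maintains full precision. Rounded just once: four significant digits.
As SI base values: W = 7.266 N, H = 5.190e+08 Pa, K = 8.937e-06.
By Archard's law, V = K·W·L/H = 8.937e-06 · 7.266 · 288.0 / 5.190e+08 = 3.603e-11 m³.

value=3.603e-11 m^3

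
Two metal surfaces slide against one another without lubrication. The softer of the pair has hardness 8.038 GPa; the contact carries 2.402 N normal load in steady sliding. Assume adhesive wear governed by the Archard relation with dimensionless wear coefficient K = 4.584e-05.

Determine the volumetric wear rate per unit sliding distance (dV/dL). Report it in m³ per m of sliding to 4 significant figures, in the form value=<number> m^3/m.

The intermediates appear rounded, and the computation runs at exact precision, and rounded once at the end, at four significant figures.
Hardness H = 8.038 GPa = 8.038e+09 Pa.
Restated in SI base units: W = 2.402 N, H = 8.038e+09 Pa, K = 4.584e-05.
Volumetric rate dV/dL = K·W/H — distance-free: 4.584e-05 · 2.402 / 8.038e+09 = 1.370e-14 m³/m.

value=1.370e-14 m^3/m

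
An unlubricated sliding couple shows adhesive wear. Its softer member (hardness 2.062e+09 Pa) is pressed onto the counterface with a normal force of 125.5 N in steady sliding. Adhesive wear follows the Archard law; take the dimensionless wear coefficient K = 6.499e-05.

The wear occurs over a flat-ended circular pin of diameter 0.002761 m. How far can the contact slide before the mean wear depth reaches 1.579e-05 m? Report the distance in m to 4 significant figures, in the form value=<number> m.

Intermediate values appear rounded; each operation maintains full float precision. Rounded just once, at four significant figures.
Convert: Contact area A = π·d²/4 = π·(0.002761 m)²/4 = 5.987e-06 m².
Restated in SI base units: W = 125.5 N, H = 2.062e+09 Pa, K = 6.499e-05.
At the depth limit, V_lim = h_lim·A = 1.579e-05 · 5.987e-06 = 9.454e-11 m³.
Thus life L = V_lim·H/(K·W) = 9.454e-11 · 2.062e+09 / (6.499e-05 · 125.5) = 23.90 m.

value=23.90 m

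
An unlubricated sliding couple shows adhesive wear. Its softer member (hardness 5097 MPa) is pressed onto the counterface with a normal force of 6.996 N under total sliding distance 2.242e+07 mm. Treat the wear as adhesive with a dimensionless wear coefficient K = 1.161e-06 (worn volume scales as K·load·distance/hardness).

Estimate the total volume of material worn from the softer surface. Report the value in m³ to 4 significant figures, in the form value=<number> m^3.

value=3.573e-11 m^3

Intermediate values appear rounded, and every step holds full float precision; one last rounding to four significant digits.
The distance L = 2.242e+07 mm = 2.242e+04 m.
Hardness H = 5097 MPa = 5.097e+09 Pa.
Expressed in SI base units: W = 6.996 N, H = 5.097e+09 Pa, K = 1.161e-06.
By Archard's law, V = K·W·L/H = 1.161e-06 · 6.996 · 2.242e+04 / 5.097e+09 = 3.573e-11 m³.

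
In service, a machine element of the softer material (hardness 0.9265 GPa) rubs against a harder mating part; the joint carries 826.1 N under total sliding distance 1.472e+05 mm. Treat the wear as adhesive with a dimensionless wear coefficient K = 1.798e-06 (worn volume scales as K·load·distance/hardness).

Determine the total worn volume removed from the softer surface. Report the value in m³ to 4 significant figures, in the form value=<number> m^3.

The computation holds full float precision; the intermediates appear rounded, and rounded just once, at four significant digits.
Convert: The distance L = 1.472e+05 mm = 147.2 m.
Convert: Hardness H = 0.9265 GPa = 9.265e+08 Pa.
As SI base values: W = 826.1 N, H = 9.265e+08 Pa, K = 1.798e-06.
Worn volume V = K·W·L/H = 1.798e-06 · 826.1 · 147.2 / 9.265e+08 = 2.360e-10 m³.

value=2.360e-10 m^3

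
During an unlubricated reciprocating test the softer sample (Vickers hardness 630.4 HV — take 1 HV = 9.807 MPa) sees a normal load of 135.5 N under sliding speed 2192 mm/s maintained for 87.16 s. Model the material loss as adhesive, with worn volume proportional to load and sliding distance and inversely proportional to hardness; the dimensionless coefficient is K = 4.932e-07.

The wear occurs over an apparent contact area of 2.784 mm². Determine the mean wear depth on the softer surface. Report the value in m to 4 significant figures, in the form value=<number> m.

All working math maintains exact precision, and intermediate values are displayed rounded. Rounded just once to four significant digits.
Convert: Sliding speed v = 2192 mm/s = 2.192 m/s. Distance covered L = v·t = 2.192 m/s × 87.16 s = 191.1 m.
Convert: Hardness H = 630.4 HV × 9.807 MPa/HV = 6182 MPa = 6.182e+09 Pa.
Convert: Contact area A = 2.784 mm² = 2.784e-06 m².
Expressed in SI base units: W = 135.5 N, H = 6.182e+09 Pa, K = 4.932e-07.
By Archard's law, V = K·W·L/H = 4.932e-07 · 135.5 · 191.1 / 6.182e+09 = 2.065e-12 m³.
Depth of wear h = V/A = 2.065e-12 / 2.784e-06 = 7.418e-07 m.

value=7.418e-07 m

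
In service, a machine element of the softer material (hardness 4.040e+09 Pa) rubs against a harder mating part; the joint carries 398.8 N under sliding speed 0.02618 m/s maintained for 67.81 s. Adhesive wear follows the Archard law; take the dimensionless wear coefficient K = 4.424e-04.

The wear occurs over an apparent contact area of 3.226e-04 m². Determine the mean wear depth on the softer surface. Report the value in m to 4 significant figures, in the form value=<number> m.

All working math runs at exact precision — intermediates are displayed rounded, and rounded just once to four significant figures.
Convert: Distance covered L = v·t = 0.02618 m/s × 67.81 s = 1.775 m.
In SI base units: W = 398.8 N, H = 4.040e+09 Pa, K = 4.424e-04.
Archard relation: V = K·W·L/H = 4.424e-04 · 398.8 · 1.775 / 4.040e+09 = 7.753e-11 m³.
Mean depth h = V/A = 7.753e-11 / 3.226e-04 = 2.403e-07 m.

value=2.403e-07 m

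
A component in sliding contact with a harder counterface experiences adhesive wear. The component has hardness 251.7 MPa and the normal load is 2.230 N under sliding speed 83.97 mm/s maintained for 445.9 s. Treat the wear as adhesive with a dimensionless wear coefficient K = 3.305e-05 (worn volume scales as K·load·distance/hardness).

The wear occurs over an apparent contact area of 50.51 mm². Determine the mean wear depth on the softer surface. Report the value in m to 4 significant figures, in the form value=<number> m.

All working math holds exact precision. Quoted intermediates are rounded. Rounded just once, at 4 significant figures.
Sliding speed v = 83.97 mm/s = 0.08397 m/s. Sliding distance L = v·t = 0.08397 m/s × 445.9 s = 37.44 m.
Hardness H = 251.7 MPa = 2.517e+08 Pa.
Contact area A = 50.51 mm² = 5.051e-05 m².
SI base units throughout: W = 2.230 N, H = 2.517e+08 Pa, K = 3.305e-05.
By Archard's law, V = K·W·L/H = 3.305e-05 · 2.230 · 37.44 / 2.517e+08 = 1.096e-11 m³.
Wear depth h = V/A = 1.096e-11 / 5.051e-05 = 2.171e-07 m.

value=2.171e-07 m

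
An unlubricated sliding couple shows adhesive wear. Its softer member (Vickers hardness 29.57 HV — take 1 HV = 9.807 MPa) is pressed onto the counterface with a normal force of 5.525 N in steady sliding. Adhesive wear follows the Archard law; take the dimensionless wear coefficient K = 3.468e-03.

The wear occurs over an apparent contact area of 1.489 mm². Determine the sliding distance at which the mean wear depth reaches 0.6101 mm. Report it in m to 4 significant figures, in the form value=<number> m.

value=13.75 m

All working math carries full precision; printed values are rounded; rounded just once, at four significant digits.
Convert: Hardness H = 29.57 HV × 9.807 MPa/HV = 290.0 MPa = 2.900e+08 Pa.
Convert: Contact area A = 1.489 mm² = 1.489e-06 m².
Convert: Depth limit h_lim = 0.6101 mm = 6.101e-04 m.
In SI base units, W = 5.525 N, H = 2.900e+08 Pa, K = 3.468e-03.
Allowed volume V_lim = h_lim·A = 6.101e-04 · 1.489e-06 = 9.084e-10 m³.
Thus life L = V_lim·H/(K·W) = 9.084e-10 · 2.900e+08 / (3.468e-03 · 5.525) = 13.75 m.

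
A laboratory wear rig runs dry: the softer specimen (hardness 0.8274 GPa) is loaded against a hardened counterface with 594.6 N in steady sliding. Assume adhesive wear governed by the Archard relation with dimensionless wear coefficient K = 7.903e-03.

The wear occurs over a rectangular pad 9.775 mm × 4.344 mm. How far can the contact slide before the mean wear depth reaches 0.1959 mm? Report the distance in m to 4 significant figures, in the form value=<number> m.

All working math holds full float precision. Intermediate values are shown rounded. Rounded once at the end, at four significant digits.
Convert: Hardness H = 0.8274 GPa = 8.274e+08 Pa.
Convert: Pad sides 9.775 mm × 4.344 mm = 0.009775 m × 0.004344 m. Contact area A = 0.009775 m × 0.004344 m = 4.246e-05 m².
Convert: Depth limit h_lim = 0.1959 mm = 1.959e-04 m.
Expressed in SI base units: W = 594.6 N, H = 8.274e+08 Pa, K = 7.903e-03.
Wearable volume V_lim = h_lim·A = 1.959e-04 · 4.246e-05 = 8.318e-09 m³.
Thus life L = V_lim·H/(K·W) = 8.318e-09 · 8.274e+08 / (7.903e-03 · 594.6) = 1.465 m.

value=1.465 m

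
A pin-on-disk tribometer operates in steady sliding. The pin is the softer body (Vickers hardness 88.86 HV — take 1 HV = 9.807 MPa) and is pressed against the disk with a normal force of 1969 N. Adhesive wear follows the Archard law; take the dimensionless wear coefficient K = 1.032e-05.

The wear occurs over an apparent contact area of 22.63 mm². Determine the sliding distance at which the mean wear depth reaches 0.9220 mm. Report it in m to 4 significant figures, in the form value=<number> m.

All working math keeps full float precision; the intermediates are shown rounded. Rounded just once: 4 significant digits.
Convert: Hardness H = 88.86 HV × 9.807 MPa/HV = 871.5 MPa = 8.715e+08 Pa.
Convert: Contact area A = 22.63 mm² = 2.263e-05 m².
Convert: Depth limit h_lim = 0.9220 mm = 9.220e-04 m.
In SI base units: W = 1969 N, H = 8.715e+08 Pa, K = 1.032e-05.
Allowed volume V_lim = h_lim·A = 9.220e-04 · 2.263e-05 = 2.086e-08 m³.
Sliding life L = V_lim·H/(K·W) = 2.086e-08 · 8.715e+08 / (1.032e-05 · 1969) = 894.8 m.

value=894.8 m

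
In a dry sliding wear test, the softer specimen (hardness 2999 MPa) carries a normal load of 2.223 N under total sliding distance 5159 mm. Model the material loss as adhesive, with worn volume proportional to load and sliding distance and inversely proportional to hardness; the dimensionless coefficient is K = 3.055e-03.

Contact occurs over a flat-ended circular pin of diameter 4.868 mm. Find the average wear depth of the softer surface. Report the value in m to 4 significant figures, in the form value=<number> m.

value=6.277e-07 m

Displayed values are rounded; each operation maintains full precision; a lone final rounding: 4 significant digits.
Convert: Sliding distance L = 5159 mm = 5.159 m.
Convert: Hardness H = 2999 MPa = 2.999e+09 Pa.
Convert: Pin diameter d = 4.868 mm = 0.004868 m. Contact area A = π·d²/4 = π·(0.004868 m)²/4 = 1.861e-05 m².
As SI base values: W = 2.223 N, H = 2.999e+09 Pa, K = 3.055e-03.
Wear volume V = K·W·L/H = 3.055e-03 · 2.223 · 5.159 / 2.999e+09 = 1.168e-11 m³.
Mean depth h = V/A = 1.168e-11 / 1.861e-05 = 6.277e-07 m.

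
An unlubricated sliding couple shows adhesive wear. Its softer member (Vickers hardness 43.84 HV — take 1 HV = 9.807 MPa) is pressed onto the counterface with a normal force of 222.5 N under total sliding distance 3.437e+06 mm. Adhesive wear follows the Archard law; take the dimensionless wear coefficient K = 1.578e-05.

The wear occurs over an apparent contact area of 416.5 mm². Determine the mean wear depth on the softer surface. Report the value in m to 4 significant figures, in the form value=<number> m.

Each operation maintains full precision. Displayed values are rounded — a lone final rounding: four significant figures.
Convert: The distance L = 3.437e+06 mm = 3437 m.
Convert: Hardness H = 43.84 HV × 9.807 MPa/HV = 429.9 MPa = 4.299e+08 Pa.
Convert: Contact area A = 416.5 mm² = 4.165e-04 m².
In SI base units, W = 222.5 N, H = 4.299e+08 Pa, K = 1.578e-05.
Archard volume V = K·W·L/H = 1.578e-05 · 222.5 · 3437 / 4.299e+08 = 2.807e-08 m³.
Mean wear depth h = V/A = 2.807e-08 / 4.165e-04 = 6.739e-05 m.

value=6.739e-05 m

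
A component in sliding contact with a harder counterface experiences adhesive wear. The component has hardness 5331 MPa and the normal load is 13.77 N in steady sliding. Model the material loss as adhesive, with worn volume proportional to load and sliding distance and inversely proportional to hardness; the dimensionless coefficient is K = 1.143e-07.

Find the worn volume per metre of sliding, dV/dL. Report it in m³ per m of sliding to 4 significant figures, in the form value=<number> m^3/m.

The intermediates are shown rounded; every step keeps exact precision. Rounded once at the end, at 4 significant digits.
Hardness H = 5331 MPa = 5.331e+09 Pa.
Restated in SI base units: W = 13.77 N, H = 5.331e+09 Pa, K = 1.143e-07.
The wear rate dV/dL = K·W/H (independent of L): 1.143e-07 · 13.77 / 5.331e+09 = 2.952e-16 m³/m.

value=2.952e-16 m^3/m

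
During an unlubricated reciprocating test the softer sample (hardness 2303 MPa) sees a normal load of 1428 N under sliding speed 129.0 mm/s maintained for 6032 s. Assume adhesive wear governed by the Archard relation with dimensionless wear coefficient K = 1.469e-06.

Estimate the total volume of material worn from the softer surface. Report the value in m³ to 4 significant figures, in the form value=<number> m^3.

Intermediate values are shown rounded — all arithmetic runs at exact precision, and a single final rounding to 4 significant figures.
Sliding speed v = 129.0 mm/s = 0.1290 m/s. Distance covered L = v·t = 0.1290 m/s × 6032 s = 778.1 m.
Hardness H = 2303 MPa = 2.303e+09 Pa.
Working in SI base units: W = 1428 N, H = 2.303e+09 Pa, K = 1.469e-06.
Archard volume V = K·W·L/H = 1.469e-06 · 1428 · 778.1 / 2.303e+09 = 7.088e-10 m³.

value=7.088e-10 m^3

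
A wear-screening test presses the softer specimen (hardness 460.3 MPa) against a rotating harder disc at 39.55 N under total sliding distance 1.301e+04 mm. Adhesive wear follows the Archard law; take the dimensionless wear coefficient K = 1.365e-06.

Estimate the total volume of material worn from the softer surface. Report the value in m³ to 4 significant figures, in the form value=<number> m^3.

All arithmetic maintains full precision. Intermediates are printed rounded, and a single final rounding, at four significant figures.
Total distance L = 1.301e+04 mm = 13.01 m.
Hardness H = 460.3 MPa = 4.603e+08 Pa.
SI base units throughout: W = 39.55 N, H = 4.603e+08 Pa, K = 1.365e-06.
The Archard volume V = K·W·L/H = 1.365e-06 · 39.55 · 13.01 / 4.603e+08 = 1.526e-12 m³.

value=1.526e-12 m^3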